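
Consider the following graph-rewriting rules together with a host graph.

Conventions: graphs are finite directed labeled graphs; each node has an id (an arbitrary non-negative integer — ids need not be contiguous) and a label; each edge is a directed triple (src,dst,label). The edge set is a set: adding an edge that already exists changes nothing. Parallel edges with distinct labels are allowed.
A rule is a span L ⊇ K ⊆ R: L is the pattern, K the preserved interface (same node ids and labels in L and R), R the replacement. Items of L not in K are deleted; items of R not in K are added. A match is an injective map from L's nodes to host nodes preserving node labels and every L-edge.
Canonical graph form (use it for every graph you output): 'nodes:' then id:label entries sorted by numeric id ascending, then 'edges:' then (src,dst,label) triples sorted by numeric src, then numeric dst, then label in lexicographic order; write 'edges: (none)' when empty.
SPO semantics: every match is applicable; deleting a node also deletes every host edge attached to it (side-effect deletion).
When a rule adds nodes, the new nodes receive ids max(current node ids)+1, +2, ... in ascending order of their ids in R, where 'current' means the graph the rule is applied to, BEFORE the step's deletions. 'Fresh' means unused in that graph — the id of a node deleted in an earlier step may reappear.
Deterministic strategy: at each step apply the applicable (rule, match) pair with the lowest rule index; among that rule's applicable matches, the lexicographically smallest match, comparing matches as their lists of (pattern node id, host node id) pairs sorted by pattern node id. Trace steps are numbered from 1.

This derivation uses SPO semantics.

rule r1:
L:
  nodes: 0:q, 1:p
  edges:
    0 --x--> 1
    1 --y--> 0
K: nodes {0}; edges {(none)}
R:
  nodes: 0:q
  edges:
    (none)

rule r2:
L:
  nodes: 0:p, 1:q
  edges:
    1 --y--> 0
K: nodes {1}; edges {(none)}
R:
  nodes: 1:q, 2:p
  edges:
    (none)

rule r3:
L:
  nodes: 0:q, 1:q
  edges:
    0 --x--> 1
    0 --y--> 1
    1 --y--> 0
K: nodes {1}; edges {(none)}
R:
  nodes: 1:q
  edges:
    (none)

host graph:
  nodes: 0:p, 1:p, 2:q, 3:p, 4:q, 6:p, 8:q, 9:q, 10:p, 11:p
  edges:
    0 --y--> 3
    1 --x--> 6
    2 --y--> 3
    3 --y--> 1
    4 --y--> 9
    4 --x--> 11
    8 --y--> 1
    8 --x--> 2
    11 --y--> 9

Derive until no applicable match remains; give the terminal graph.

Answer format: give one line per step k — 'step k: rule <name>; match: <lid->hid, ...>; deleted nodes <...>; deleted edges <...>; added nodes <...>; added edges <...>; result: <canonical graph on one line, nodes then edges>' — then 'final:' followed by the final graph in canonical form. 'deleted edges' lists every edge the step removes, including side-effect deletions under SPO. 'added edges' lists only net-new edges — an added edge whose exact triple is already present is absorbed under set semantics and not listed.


step 1: rule r2; match: 0->1, 1->8; deleted nodes 1; deleted edges (1,6,x); (3,1,y); (8,1,y); added nodes 12; added edges (none); result: nodes: 0:p, 2:q, 3:p, 4:q, 6:p, 8:q, 9:q, 10:p, 11:p, 12:p edges: (0,3,y); (2,3,y); (4,9,y); (4,11,x); (8,2,x); (11,9,y)
step 2: rule r2; match: 0->3, 1->2; deleted nodes 3; deleted edges (0,3,y); (2,3,y); added nodes 13; added edges (none); result: nodes: 0:p, 2:q, 4:q, 6:p, 8:q, 9:q, 10:p, 11:p, 12:p, 13:p edges: (4,9,y); (4,11,x); (8,2,x); (11,9,y)
final:
nodes: 0:p, 2:q, 4:q, 6:p, 8:q, 9:q, 10:p, 11:p, 12:p, 13:p
edges: (4,9,y); (4,11,x); (8,2,x); (11,9,y)


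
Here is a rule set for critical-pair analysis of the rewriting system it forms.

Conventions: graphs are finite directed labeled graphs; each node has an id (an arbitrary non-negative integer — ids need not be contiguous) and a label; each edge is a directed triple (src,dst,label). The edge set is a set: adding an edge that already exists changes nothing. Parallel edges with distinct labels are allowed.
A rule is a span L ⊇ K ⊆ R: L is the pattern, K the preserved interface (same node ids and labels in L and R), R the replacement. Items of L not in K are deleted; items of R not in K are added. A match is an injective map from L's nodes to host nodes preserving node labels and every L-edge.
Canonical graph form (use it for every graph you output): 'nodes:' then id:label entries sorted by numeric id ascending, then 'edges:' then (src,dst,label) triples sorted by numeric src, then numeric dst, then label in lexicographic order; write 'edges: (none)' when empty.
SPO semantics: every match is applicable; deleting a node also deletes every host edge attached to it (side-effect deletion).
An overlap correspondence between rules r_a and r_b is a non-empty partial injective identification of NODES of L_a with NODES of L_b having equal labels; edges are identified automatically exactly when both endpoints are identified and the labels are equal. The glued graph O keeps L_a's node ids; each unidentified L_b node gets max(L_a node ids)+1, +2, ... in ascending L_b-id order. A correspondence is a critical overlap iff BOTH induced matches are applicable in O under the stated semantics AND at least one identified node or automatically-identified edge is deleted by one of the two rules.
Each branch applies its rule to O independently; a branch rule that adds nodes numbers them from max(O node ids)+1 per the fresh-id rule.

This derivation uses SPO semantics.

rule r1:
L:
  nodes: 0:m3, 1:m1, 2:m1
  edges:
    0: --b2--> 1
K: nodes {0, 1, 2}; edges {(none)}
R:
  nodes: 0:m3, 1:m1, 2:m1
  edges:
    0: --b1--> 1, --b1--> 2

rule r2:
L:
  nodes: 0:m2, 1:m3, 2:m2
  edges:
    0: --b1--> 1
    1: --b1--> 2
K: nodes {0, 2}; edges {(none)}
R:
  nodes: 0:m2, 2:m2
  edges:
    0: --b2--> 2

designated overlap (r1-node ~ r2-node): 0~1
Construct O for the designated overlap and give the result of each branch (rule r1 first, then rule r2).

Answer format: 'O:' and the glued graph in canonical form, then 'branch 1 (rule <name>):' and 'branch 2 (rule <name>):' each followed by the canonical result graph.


O:
nodes: 0:m3, 1:m1, 2:m1, 3:m2, 4:m2
edges: (0,1,b2); (0,4,b1); (3,0,b1)
branch 1 (rule r1):
nodes: 0:m3, 1:m1, 2:m1, 3:m2, 4:m2
edges: (0,1,b1); (0,2,b1); (0,4,b1); (3,0,b1)
branch 2 (rule r2):
nodes: 1:m1, 2:m1, 3:m2, 4:m2
edges: (3,4,b2)


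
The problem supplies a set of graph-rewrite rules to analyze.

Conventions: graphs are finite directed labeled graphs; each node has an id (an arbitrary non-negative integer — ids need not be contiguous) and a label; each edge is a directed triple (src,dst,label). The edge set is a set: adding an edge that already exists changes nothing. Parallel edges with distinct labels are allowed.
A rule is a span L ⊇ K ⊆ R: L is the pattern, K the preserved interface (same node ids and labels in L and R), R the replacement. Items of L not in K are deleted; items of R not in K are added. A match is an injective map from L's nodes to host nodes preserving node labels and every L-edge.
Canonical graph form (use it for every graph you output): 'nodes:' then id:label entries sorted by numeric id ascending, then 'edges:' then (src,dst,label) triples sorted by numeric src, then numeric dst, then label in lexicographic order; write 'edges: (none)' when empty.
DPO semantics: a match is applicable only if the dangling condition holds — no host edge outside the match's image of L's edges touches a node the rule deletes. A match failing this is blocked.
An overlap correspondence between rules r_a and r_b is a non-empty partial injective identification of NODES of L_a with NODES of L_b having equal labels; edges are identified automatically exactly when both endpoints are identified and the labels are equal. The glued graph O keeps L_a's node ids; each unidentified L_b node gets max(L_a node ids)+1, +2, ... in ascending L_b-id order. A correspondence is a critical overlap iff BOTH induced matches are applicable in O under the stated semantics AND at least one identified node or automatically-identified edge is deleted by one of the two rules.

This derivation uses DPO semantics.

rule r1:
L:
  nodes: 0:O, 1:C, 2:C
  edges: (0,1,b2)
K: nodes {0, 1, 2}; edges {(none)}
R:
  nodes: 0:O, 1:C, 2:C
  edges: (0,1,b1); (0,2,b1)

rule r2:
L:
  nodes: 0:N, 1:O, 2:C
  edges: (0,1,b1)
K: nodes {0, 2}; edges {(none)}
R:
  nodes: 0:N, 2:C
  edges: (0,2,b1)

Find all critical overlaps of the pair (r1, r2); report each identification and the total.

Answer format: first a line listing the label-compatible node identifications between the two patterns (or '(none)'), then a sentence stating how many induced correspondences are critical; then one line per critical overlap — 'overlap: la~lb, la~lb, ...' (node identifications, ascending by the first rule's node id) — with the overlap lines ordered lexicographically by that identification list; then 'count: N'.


label-compatible node identifications between L(r1) and L(r2): 0~1, 1~2, 2~2
0 of the induced correspondences are critical overlaps of r1 and r2.
count: 0


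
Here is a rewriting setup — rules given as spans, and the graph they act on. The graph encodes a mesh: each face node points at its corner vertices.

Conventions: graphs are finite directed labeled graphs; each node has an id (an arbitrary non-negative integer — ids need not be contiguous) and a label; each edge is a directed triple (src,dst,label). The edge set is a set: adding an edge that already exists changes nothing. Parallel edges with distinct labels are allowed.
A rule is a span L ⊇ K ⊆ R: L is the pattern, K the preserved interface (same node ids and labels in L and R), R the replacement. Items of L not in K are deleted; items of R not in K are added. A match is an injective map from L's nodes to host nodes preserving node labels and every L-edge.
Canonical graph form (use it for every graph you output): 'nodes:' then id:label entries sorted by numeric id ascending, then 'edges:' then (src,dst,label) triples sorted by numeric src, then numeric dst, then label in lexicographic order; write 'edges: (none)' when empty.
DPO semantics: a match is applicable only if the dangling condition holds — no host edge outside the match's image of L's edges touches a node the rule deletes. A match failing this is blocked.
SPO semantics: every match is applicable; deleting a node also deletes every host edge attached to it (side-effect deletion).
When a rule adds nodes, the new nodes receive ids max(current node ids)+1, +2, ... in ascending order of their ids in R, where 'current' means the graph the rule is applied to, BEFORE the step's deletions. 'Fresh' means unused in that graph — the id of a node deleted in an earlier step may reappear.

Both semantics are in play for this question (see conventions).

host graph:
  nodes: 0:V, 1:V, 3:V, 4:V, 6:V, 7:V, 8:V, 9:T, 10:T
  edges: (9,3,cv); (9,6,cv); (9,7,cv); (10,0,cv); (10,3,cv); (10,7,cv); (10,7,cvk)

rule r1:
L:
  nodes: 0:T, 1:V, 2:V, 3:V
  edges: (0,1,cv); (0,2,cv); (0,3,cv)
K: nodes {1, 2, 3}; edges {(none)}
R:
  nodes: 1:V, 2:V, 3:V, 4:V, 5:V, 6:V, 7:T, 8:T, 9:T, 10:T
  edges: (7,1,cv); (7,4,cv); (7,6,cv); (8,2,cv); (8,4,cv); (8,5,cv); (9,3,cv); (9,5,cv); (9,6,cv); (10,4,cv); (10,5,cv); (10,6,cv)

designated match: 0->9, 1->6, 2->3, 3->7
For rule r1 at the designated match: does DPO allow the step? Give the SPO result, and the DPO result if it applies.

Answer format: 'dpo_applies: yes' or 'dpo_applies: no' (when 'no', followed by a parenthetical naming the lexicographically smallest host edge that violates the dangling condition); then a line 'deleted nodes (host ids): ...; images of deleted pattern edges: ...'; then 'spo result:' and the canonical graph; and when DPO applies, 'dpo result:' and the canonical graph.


dpo_applies: yes
deleted nodes (host ids): 9; images of deleted pattern edges: (9,3,cv); (9,6,cv); (9,7,cv)
spo result:
nodes: 0:V, 1:V, 3:V, 4:V, 6:V, 7:V, 8:V, 10:T, 11:V, 12:V, 13:V, 14:T, 15:T, 16:T, 17:T
edges: (10,0,cv); (10,3,cv); (10,7,cv); (10,7,cvk); (14,6,cv); (14,11,cv); (14,13,cv); (15,3,cv); (15,11,cv); (15,12,cv); (16,7,cv); (16,12,cv); (16,13,cv); (17,11,cv); (17,12,cv); (17,13,cv)
dpo result:
nodes: 0:V, 1:V, 3:V, 4:V, 6:V, 7:V, 8:V, 10:T, 11:V, 12:V, 13:V, 14:T, 15:T, 16:T, 17:T
edges: (10,0,cv); (10,3,cv); (10,7,cv); (10,7,cvk); (14,6,cv); (14,11,cv); (14,13,cv); (15,3,cv); (15,11,cv); (15,12,cv); (16,7,cv); (16,12,cv); (16,13,cv); (17,11,cv); (17,12,cv); (17,13,cv)


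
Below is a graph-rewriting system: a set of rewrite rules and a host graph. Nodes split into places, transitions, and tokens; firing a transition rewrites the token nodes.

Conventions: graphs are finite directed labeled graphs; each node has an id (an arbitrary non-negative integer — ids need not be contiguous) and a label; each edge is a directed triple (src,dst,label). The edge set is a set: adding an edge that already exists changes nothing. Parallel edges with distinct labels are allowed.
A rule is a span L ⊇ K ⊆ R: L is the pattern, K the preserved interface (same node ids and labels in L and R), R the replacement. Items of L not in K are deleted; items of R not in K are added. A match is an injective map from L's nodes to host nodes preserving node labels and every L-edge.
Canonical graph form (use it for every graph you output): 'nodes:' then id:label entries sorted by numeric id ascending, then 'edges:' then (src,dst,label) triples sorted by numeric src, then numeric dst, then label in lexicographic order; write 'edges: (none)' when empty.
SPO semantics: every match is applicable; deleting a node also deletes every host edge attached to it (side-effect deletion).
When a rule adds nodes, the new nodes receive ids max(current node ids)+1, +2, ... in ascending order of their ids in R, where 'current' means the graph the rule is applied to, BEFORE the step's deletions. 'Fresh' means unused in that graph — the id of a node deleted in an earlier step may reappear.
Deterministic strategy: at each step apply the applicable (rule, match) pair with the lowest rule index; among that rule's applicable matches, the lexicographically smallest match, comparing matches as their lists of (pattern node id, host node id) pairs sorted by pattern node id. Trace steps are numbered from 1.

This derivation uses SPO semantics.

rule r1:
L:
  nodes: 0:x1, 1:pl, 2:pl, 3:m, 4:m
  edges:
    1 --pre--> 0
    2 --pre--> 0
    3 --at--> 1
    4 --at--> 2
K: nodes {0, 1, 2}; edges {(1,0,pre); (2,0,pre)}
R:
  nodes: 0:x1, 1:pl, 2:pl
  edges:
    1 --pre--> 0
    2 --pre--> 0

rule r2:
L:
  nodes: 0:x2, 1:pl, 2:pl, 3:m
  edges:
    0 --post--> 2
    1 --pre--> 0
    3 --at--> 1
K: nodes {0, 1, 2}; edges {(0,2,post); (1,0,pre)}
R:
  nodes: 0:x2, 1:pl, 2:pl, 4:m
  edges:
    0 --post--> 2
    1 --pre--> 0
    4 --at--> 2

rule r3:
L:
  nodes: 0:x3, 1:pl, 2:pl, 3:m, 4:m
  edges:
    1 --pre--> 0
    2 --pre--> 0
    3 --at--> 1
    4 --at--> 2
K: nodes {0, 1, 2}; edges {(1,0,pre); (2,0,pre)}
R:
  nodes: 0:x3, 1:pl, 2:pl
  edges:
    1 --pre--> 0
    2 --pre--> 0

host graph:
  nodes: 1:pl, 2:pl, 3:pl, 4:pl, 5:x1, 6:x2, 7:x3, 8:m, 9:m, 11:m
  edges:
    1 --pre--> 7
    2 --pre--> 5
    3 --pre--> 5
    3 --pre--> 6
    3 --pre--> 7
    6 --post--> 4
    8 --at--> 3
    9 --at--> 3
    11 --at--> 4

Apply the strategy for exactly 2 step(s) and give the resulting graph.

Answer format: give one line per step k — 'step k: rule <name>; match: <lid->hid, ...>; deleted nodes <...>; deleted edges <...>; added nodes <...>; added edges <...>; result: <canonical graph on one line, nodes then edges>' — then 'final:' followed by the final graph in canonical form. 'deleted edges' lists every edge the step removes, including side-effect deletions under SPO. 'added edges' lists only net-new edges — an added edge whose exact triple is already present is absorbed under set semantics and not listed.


step 1: rule r2; match: 0->6, 1->3, 2->4, 3->8; deleted nodes 8; deleted edges (8,3,at); added nodes 12; added edges (12,4,at); result: nodes: 1:pl, 2:pl, 3:pl, 4:pl, 5:x1, 6:x2, 7:x3, 9:m, 11:m, 12:m edges: (1,7,pre); (2,5,pre); (3,5,pre); (3,6,pre); (3,7,pre); (6,4,post); (9,3,at); (11,4,at); (12,4,at)
step 2: rule r2; match: 0->6, 1->3, 2->4, 3->9; deleted nodes 9; deleted edges (9,3,at); added nodes 13; added edges (13,4,at); result: nodes: 1:pl, 2:pl, 3:pl, 4:pl, 5:x1, 6:x2, 7:x3, 11:m, 12:m, 13:m edges: (1,7,pre); (2,5,pre); (3,5,pre); (3,6,pre); (3,7,pre); (6,4,post); (11,4,at); (12,4,at); (13,4,at)
final:
nodes: 1:pl, 2:pl, 3:pl, 4:pl, 5:x1, 6:x2, 7:x3, 11:m, 12:m, 13:m
edges: (1,7,pre); (2,5,pre); (3,5,pre); (3,6,pre); (3,7,pre); (6,4,post); (11,4,at); (12,4,at); (13,4,at)


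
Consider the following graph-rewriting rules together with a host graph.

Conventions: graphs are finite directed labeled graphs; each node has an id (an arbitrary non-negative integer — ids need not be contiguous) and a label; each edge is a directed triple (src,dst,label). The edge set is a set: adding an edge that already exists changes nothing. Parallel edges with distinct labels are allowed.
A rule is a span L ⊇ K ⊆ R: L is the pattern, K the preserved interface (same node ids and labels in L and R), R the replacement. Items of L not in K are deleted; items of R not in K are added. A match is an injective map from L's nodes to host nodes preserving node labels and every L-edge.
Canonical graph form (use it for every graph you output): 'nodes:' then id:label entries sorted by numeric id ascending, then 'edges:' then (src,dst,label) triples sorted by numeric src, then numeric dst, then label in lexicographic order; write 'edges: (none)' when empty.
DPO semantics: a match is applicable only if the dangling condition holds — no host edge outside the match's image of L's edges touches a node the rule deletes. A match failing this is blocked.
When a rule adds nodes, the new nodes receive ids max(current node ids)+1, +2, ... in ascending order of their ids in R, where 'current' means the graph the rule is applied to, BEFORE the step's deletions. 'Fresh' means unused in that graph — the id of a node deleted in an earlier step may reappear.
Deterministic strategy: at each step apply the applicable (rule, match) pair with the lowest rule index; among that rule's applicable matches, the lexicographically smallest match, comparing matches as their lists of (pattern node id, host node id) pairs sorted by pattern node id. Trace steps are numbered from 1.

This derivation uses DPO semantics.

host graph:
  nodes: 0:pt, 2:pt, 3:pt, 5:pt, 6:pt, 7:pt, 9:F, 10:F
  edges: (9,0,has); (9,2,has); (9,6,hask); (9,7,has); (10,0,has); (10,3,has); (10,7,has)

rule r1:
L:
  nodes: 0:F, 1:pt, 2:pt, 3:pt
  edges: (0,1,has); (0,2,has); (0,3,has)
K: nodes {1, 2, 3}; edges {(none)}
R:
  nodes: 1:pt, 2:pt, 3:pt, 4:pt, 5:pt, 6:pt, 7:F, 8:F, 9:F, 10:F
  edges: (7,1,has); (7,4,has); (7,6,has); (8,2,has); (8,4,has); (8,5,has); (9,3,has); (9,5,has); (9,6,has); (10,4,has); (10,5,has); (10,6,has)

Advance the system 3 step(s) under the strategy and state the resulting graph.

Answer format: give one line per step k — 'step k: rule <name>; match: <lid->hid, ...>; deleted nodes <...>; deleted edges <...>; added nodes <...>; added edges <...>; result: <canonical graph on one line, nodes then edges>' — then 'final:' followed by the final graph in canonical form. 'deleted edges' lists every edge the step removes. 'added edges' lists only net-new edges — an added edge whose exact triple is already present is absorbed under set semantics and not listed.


step 1: rule r1; match: 0->10, 1->0, 2->3, 3->7; deleted nodes 10; deleted edges (10,0,has); (10,3,has); (10,7,has); added nodes 11, 12, 13, 14, 15, 16, 17; added edges (14,0,has); (14,11,has); (14,13,has); (15,3,has); (15,11,has); (15,12,has); (16,7,has); (16,12,has); (16,13,has); (17,11,has); (17,12,has); (17,13,has); result: nodes: 0:pt, 2:pt, 3:pt, 5:pt, 6:pt, 7:pt, 9:F, 11:pt, 12:pt, 13:pt, 14:F, 15:F, 16:F, 17:F edges: (9,0,has); (9,2,has); (9,6,hask); (9,7,has); (14,0,has); (14,11,has); (14,13,has); (15,3,has); (15,11,has); (15,12,has); (16,7,has); (16,12,has); (16,13,has); (17,11,has); (17,12,has); (17,13,has)
step 2: rule r1; match: 0->14, 1->0, 2->11, 3->13; deleted nodes 14; deleted edges (14,0,has); (14,11,has); (14,13,has); added nodes 18, 19, 20, 21, 22, 23, 24; added edges (21,0,has); (21,18,has); (21,20,has); (22,11,has); (22,18,has); (22,19,has); (23,13,has); (23,19,has); (23,20,has); (24,18,has); (24,19,has); (24,20,has); result: nodes: 0:pt, 2:pt, 3:pt, 5:pt, 6:pt, 7:pt, 9:F, 11:pt, 12:pt, 13:pt, 15:F, 16:F, 17:F, 18:pt, 19:pt, 20:pt, 21:F, 22:F, 23:F, 24:F edges: (9,0,has); (9,2,has); (9,6,hask); (9,7,has); (15,3,has); (15,11,has); (15,12,has); (16,7,has); (16,12,has); (16,13,has); (17,11,has); (17,12,has); (17,13,has); (21,0,has); (21,18,has); (21,20,has); (22,11,has); (22,18,has); (22,19,has); (23,13,has); (23,19,has); (23,20,has); (24,18,has); (24,19,has); (24,20,has)
step 3: rule r1; match: 0->15, 1->3, 2->11, 3->12; deleted nodes 15; deleted edges (15,3,has); (15,11,has); (15,12,has); added nodes 25, 26, 27, 28, 29, 30, 31; added edges (28,3,has); (28,25,has); (28,27,has); (29,11,has); (29,25,has); (29,26,has); (30,12,has); (30,26,has); (30,27,has); (31,25,has); (31,26,has); (31,27,has); result: nodes: 0:pt, 2:pt, 3:pt, 5:pt, 6:pt, 7:pt, 9:F, 11:pt, 12:pt, 13:pt, 16:F, 17:F, 18:pt, 19:pt, 20:pt, 21:F, 22:F, 23:F, 24:F, 25:pt, 26:pt, 27:pt, 28:F, 29:F, 30:F, 31:F edges: (9,0,has); (9,2,has); (9,6,hask); (9,7,has); (16,7,has); (16,12,has); (16,13,has); (17,11,has); (17,12,has); (17,13,has); (21,0,has); (21,18,has); (21,20,has); (22,11,has); (22,18,has); (22,19,has); (23,13,has); (23,19,has); (23,20,has); (24,18,has); (24,19,has); (24,20,has); (28,3,has); (28,25,has); (28,27,has); (29,11,has); (29,25,has); (29,26,has); (30,12,has); (30,26,has); (30,27,has); (31,25,has); (31,26,has); (31,27,has)
final:
nodes: 0:pt, 2:pt, 3:pt, 5:pt, 6:pt, 7:pt, 9:F, 11:pt, 12:pt, 13:pt, 16:F, 17:F, 18:pt, 19:pt, 20:pt, 21:F, 22:F, 23:F, 24:F, 25:pt, 26:pt, 27:pt, 28:F, 29:F, 30:F, 31:F
edges: (9,0,has); (9,2,has); (9,6,hask); (9,7,has); (16,7,has); (16,12,has); (16,13,has); (17,11,has); (17,12,has); (17,13,has); (21,0,has); (21,18,has); (21,20,has); (22,11,has); (22,18,has); (22,19,has); (23,13,has); (23,19,has); (23,20,has); (24,18,has); (24,19,has); (24,20,has); (28,3,has); (28,25,has); (28,27,has); (29,11,has); (29,25,has); (29,26,has); (30,12,has); (30,26,has); (30,27,has); (31,25,has); (31,26,has); (31,27,has)


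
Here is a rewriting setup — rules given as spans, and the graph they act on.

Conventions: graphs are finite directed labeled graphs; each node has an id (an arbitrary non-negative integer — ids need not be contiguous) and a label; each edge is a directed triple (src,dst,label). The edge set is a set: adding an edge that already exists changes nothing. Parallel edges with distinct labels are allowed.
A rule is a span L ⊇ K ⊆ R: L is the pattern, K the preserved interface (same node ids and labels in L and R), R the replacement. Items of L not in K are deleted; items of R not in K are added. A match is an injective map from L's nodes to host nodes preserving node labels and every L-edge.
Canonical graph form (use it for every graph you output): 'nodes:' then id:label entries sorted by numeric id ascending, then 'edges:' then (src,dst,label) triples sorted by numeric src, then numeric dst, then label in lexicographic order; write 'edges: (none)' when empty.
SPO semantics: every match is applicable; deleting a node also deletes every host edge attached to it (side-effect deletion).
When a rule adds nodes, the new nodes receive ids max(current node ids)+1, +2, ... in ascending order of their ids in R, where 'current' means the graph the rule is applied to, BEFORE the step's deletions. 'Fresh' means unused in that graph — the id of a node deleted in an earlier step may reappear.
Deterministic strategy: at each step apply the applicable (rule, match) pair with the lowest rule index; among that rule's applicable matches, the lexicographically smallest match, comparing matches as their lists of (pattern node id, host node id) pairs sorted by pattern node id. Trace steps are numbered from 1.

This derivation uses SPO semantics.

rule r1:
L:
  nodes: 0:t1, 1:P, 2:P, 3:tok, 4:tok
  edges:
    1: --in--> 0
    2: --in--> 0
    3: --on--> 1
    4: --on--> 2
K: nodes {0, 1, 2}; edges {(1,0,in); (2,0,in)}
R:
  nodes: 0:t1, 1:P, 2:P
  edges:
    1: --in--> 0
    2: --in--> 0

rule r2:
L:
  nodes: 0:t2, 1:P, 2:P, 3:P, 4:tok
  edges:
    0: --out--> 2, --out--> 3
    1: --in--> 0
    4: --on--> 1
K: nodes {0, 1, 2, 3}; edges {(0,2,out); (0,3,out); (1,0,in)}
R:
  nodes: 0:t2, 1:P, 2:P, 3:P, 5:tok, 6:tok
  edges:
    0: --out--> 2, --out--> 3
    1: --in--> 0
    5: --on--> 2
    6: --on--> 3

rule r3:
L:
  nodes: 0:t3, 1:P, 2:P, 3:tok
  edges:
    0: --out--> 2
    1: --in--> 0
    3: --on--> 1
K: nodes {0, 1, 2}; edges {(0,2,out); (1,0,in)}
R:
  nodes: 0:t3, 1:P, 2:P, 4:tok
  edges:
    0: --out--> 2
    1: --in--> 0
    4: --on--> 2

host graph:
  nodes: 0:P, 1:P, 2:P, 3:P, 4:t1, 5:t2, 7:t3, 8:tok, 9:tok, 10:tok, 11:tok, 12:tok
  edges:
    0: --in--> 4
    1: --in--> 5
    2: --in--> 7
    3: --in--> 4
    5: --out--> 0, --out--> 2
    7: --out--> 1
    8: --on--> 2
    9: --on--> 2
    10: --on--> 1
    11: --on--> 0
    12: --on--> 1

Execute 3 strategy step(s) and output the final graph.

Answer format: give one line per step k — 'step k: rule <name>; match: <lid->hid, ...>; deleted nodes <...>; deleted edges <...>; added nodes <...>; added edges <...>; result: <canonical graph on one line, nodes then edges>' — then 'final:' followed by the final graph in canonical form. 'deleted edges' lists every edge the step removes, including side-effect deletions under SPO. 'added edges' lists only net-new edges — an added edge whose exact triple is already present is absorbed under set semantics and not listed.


step 1: rule r2; match: 0->5, 1->1, 2->0, 3->2, 4->10; deleted nodes 10; deleted edges (10,1,on); added nodes 13, 14; added edges (13,0,on); (14,2,on); result: nodes: 0:P, 1:P, 2:P, 3:P, 4:t1, 5:t2, 7:t3, 8:tok, 9:tok, 11:tok, 12:tok, 13:tok, 14:tok edges: (0,4,in); (1,5,in); (2,7,in); (3,4,in); (5,0,out); (5,2,out); (7,1,out); (8,2,on); (9,2,on); (11,0,on); (12,1,on); (13,0,on); (14,2,on)
step 2: rule r2; match: 0->5, 1->1, 2->0, 3->2, 4->12; deleted nodes 12; deleted edges (12,1,on); added nodes 15, 16; added edges (15,0,on); (16,2,on); result: nodes: 0:P, 1:P, 2:P, 3:P, 4:t1, 5:t2, 7:t3, 8:tok, 9:tok, 11:tok, 13:tok, 14:tok, 15:tok, 16:tok edges: (0,4,in); (1,5,in); (2,7,in); (3,4,in); (5,0,out); (5,2,out); (7,1,out); (8,2,on); (9,2,on); (11,0,on); (13,0,on); (14,2,on); (15,0,on); (16,2,on)
step 3: rule r3; match: 0->7, 1->2, 2->1, 3->8; deleted nodes 8; deleted edges (8,2,on); added nodes 17; added edges (17,1,on); result: nodes: 0:P, 1:P, 2:P, 3:P, 4:t1, 5:t2, 7:t3, 9:tok, 11:tok, 13:tok, 14:tok, 15:tok, 16:tok, 17:tok edges: (0,4,in); (1,5,in); (2,7,in); (3,4,in); (5,0,out); (5,2,out); (7,1,out); (9,2,on); (11,0,on); (13,0,on); (14,2,on); (15,0,on); (16,2,on); (17,1,on)
final:
nodes: 0:P, 1:P, 2:P, 3:P, 4:t1, 5:t2, 7:t3, 9:tok, 11:tok, 13:tok, 14:tok, 15:tok, 16:tok, 17:tok
edges: (0,4,in); (1,5,in); (2,7,in); (3,4,in); (5,0,out); (5,2,out); (7,1,out); (9,2,on); (11,0,on); (13,0,on); (14,2,on); (15,0,on); (16,2,on); (17,1,on)


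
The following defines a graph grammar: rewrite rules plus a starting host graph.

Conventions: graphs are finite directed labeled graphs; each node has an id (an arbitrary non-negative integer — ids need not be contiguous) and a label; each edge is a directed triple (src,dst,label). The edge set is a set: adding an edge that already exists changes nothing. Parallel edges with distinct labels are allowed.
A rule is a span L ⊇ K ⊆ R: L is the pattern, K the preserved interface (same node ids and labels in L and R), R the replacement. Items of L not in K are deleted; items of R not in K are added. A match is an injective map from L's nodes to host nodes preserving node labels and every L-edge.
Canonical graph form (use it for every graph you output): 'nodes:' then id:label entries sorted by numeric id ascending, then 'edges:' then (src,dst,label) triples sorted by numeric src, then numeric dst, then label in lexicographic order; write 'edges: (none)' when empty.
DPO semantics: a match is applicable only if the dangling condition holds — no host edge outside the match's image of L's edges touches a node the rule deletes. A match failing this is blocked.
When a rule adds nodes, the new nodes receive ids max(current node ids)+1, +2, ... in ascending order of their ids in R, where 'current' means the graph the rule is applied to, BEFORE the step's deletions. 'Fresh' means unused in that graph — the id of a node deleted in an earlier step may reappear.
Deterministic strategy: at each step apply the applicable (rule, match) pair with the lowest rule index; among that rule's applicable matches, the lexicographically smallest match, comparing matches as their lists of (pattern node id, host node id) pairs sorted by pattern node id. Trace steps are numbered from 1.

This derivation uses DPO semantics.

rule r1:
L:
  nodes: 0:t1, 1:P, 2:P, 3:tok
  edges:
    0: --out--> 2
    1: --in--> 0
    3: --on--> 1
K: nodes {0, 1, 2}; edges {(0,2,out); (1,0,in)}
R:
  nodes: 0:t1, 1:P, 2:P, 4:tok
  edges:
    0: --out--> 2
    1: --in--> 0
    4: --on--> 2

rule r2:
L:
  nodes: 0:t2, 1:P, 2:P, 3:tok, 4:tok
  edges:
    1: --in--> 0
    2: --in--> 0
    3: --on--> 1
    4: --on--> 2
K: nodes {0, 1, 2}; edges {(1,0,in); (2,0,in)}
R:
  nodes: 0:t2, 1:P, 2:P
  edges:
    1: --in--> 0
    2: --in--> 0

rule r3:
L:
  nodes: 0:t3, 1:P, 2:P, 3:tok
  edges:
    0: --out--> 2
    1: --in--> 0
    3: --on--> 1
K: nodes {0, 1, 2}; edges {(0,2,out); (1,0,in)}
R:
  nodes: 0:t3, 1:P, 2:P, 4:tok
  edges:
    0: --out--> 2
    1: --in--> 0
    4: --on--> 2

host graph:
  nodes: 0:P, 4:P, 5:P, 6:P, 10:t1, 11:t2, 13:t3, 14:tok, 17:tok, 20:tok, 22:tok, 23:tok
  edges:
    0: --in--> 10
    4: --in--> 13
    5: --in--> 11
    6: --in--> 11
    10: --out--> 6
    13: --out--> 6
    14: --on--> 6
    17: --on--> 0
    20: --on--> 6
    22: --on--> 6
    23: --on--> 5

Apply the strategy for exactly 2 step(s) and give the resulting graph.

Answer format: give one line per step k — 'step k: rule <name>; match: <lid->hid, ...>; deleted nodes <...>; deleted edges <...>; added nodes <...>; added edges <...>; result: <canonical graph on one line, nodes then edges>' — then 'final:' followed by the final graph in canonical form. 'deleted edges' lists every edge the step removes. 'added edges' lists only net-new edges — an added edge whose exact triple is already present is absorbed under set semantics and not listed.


step 1: rule r1; match: 0->10, 1->0, 2->6, 3->17; deleted nodes 17; deleted edges (17,0,on); added nodes 24; added edges (24,6,on); result: nodes: 0:P, 4:P, 5:P, 6:P, 10:t1, 11:t2, 13:t3, 14:tok, 20:tok, 22:tok, 23:tok, 24:tok edges: (0,10,in); (4,13,in); (5,11,in); (6,11,in); (10,6,out); (13,6,out); (14,6,on); (20,6,on); (22,6,on); (23,5,on); (24,6,on)
step 2: rule r2; match: 0->11, 1->5, 2->6, 3->23, 4->14; deleted nodes 14, 23; deleted edges (14,6,on); (23,5,on); added nodes (none); added edges (none); result: nodes: 0:P, 4:P, 5:P, 6:P, 10:t1, 11:t2, 13:t3, 20:tok, 22:tok, 24:tok edges: (0,10,in); (4,13,in); (5,11,in); (6,11,in); (10,6,out); (13,6,out); (20,6,on); (22,6,on); (24,6,on)
final:
nodes: 0:P, 4:P, 5:P, 6:P, 10:t1, 11:t2, 13:t3, 20:tok, 22:tok, 24:tok
edges: (0,10,in); (4,13,in); (5,11,in); (6,11,in); (10,6,out); (13,6,out); (20,6,on); (22,6,on); (24,6,on)


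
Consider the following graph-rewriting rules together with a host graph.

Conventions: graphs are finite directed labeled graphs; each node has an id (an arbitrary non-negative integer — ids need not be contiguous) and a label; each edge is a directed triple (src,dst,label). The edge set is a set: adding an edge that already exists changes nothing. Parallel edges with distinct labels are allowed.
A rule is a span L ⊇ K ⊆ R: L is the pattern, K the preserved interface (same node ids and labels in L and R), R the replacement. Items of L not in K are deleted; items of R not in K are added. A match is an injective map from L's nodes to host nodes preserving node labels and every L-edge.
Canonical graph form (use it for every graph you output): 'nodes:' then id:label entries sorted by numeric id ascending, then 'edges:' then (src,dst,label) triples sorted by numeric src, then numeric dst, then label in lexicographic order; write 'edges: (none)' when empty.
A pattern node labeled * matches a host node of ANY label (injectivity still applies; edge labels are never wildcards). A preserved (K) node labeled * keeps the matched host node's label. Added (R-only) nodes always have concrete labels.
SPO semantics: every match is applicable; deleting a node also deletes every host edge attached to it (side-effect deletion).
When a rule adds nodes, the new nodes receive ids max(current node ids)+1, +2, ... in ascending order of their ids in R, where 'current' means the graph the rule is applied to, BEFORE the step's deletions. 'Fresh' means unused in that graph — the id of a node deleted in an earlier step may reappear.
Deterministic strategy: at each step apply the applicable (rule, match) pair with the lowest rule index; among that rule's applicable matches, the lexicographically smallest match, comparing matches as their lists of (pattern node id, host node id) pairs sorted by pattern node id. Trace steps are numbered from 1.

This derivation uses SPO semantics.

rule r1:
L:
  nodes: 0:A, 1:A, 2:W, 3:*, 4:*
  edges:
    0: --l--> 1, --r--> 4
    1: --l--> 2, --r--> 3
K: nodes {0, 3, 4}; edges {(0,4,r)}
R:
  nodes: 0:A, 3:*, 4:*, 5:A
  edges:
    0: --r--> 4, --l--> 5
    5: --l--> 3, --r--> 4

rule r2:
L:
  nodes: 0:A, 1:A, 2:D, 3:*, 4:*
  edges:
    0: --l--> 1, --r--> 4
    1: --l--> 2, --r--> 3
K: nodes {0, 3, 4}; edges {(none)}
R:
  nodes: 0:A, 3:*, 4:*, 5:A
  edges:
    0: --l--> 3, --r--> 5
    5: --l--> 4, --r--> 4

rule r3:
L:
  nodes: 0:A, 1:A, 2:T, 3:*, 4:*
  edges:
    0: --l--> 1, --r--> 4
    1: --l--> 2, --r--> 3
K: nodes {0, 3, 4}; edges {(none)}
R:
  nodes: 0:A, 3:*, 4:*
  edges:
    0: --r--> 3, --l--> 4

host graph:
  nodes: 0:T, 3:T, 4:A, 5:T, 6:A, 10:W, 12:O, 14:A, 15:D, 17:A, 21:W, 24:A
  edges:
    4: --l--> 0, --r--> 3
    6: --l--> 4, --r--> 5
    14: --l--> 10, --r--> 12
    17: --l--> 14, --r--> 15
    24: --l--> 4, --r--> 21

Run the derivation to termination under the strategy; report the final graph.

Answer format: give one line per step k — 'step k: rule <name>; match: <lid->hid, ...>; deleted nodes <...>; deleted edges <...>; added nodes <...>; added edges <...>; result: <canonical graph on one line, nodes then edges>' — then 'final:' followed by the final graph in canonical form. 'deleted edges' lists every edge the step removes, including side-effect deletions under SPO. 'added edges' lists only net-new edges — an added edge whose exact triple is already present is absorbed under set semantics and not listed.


step 1: rule r1; match: 0->17, 1->14, 2->10, 3->12, 4->15; deleted nodes 10, 14; deleted edges (14,10,l); (14,12,r); (17,14,l); added nodes 25; added edges (17,25,l); (25,12,l); (25,15,r); result: nodes: 0:T, 3:T, 4:A, 5:T, 6:A, 12:O, 15:D, 17:A, 21:W, 24:A, 25:A edges: (4,0,l); (4,3,r); (6,4,l); (6,5,r); (17,15,r); (17,25,l); (24,4,l); (24,21,r); (25,12,l); (25,15,r)
step 2: rule r3; match: 0->6, 1->4, 2->0, 3->3, 4->5; deleted nodes 0, 4; deleted edges (4,0,l); (4,3,r); (6,4,l); (6,5,r); (24,4,l); added nodes (none); added edges (6,3,r); (6,5,l); result: nodes: 3:T, 5:T, 6:A, 12:O, 15:D, 17:A, 21:W, 24:A, 25:A edges: (6,3,r); (6,5,l); (17,15,r); (17,25,l); (24,21,r); (25,12,l); (25,15,r)
final:
nodes: 3:T, 5:T, 6:A, 12:O, 15:D, 17:A, 21:W, 24:A, 25:A
edges: (6,3,r); (6,5,l); (17,15,r); (17,25,l); (24,21,r); (25,12,l); (25,15,r)


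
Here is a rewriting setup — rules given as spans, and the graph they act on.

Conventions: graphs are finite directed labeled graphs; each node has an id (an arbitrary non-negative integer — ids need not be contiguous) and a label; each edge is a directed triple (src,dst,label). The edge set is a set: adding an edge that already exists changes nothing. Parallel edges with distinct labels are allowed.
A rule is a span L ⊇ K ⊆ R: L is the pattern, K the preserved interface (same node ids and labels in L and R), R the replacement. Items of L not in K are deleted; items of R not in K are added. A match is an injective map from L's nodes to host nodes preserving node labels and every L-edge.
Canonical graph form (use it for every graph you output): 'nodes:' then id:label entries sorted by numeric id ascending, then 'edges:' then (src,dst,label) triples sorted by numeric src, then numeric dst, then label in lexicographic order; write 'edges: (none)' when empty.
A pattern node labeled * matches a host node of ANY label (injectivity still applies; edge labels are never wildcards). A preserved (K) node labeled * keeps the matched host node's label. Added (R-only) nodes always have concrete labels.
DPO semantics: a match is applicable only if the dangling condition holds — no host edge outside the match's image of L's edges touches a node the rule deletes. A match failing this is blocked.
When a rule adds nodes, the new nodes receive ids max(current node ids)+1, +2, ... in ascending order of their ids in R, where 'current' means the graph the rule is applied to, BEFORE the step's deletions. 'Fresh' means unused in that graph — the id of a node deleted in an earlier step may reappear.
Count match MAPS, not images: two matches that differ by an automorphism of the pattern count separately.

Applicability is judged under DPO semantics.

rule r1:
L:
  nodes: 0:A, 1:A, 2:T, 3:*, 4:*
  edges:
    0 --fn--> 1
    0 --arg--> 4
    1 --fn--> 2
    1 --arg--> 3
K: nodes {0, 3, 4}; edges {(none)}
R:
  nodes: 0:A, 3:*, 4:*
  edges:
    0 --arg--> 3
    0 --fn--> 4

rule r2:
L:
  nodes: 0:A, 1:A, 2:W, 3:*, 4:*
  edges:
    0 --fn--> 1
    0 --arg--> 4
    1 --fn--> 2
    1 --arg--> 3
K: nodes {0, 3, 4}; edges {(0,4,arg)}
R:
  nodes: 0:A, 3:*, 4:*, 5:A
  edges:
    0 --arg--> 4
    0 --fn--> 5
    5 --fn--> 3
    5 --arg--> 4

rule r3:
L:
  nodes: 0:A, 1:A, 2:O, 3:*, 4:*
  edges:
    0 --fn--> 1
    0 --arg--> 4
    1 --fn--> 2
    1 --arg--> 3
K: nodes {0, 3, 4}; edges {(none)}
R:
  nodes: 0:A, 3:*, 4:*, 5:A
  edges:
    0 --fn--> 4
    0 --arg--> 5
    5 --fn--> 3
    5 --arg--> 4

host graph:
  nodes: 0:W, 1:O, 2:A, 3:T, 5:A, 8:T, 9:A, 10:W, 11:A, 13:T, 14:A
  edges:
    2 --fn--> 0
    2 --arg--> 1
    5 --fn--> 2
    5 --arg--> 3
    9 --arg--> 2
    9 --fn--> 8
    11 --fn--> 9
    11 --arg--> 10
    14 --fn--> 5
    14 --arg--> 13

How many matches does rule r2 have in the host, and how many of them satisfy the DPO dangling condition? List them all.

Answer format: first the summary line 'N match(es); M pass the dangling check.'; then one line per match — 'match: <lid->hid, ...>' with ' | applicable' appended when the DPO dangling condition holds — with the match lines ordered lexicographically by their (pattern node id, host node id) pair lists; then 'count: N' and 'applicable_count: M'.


1 match(es); 0 pass the dangling check.
match: 0->5, 1->2, 2->0, 3->1, 4->3
count: 1
applicable_count: 0


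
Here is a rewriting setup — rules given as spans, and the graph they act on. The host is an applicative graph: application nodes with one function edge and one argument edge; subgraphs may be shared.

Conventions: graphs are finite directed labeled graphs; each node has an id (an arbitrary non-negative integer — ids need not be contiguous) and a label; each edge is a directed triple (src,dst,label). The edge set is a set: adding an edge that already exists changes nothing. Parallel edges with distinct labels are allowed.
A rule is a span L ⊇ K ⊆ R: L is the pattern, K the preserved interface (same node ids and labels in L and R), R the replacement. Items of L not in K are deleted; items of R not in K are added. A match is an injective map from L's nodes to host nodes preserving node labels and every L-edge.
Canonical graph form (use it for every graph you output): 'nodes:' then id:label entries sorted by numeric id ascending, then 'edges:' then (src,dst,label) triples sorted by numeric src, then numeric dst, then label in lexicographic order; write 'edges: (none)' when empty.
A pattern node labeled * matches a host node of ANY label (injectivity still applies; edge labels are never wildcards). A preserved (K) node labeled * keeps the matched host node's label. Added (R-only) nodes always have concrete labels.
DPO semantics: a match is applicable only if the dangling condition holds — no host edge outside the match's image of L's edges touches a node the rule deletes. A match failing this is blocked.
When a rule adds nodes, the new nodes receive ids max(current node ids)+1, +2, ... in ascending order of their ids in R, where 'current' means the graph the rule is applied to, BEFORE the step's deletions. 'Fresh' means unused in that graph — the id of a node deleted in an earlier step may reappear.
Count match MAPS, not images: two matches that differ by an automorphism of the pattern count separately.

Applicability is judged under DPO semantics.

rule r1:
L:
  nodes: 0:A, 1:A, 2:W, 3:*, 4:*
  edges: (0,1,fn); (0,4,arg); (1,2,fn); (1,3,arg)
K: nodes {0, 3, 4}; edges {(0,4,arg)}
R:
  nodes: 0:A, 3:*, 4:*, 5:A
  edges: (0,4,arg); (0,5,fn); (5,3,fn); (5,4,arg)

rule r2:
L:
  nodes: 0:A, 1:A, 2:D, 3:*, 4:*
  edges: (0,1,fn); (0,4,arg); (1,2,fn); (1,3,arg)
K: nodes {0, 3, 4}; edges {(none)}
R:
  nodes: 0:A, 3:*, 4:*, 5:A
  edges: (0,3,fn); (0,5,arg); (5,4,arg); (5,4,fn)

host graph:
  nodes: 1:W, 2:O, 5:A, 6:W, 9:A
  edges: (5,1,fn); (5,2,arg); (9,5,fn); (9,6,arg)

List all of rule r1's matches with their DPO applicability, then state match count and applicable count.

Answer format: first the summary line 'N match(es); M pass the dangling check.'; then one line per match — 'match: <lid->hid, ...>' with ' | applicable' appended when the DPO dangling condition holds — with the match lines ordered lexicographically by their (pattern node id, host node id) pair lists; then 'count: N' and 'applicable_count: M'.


1 match(es); 1 pass the dangling check.
match: 0->9, 1->5, 2->1, 3->2, 4->6 | applicable
count: 1
applicable_count: 1
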